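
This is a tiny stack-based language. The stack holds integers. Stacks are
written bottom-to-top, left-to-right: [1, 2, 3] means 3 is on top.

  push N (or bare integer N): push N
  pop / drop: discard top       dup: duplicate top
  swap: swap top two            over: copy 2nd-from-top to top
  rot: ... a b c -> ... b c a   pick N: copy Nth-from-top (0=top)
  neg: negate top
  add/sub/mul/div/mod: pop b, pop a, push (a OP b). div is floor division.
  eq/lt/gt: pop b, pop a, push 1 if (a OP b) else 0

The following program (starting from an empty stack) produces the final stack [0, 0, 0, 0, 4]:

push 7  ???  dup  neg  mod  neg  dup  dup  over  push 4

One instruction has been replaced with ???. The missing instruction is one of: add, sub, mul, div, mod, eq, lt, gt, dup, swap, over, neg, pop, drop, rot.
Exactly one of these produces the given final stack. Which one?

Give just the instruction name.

Stack before ???: [7]
Stack after ???:  [-7]
The instruction that transforms [7] -> [-7] is: neg

Answer: neg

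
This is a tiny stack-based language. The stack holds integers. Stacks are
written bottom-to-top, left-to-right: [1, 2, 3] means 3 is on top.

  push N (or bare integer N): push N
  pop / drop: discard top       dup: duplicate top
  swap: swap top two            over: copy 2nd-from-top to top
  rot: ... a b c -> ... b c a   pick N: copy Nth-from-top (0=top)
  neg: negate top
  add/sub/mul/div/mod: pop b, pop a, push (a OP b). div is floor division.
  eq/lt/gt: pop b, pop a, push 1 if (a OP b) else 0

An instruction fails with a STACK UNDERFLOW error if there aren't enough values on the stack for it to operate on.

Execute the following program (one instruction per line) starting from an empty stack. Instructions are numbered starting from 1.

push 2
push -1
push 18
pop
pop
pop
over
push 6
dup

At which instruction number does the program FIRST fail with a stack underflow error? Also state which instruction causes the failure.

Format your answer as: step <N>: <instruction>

Step 1 ('push 2'): stack = [2], depth = 1
Step 2 ('push -1'): stack = [2, -1], depth = 2
Step 3 ('push 18'): stack = [2, -1, 18], depth = 3
Step 4 ('pop'): stack = [2, -1], depth = 2
Step 5 ('pop'): stack = [2], depth = 1
Step 6 ('pop'): stack = [], depth = 0
Step 7 ('over'): needs 2 value(s) but depth is 0 — STACK UNDERFLOW

Answer: step 7: over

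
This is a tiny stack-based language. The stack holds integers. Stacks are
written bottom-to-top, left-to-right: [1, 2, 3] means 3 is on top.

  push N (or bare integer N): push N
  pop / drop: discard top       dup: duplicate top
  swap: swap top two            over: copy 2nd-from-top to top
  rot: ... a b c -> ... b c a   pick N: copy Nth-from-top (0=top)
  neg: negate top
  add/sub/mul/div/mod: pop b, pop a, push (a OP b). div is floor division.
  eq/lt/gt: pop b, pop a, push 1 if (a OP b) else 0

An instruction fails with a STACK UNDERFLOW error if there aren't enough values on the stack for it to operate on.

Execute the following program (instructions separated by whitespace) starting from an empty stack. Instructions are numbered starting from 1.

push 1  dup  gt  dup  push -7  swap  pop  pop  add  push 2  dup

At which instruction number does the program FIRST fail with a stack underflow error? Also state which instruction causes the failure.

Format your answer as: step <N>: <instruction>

Step 1 ('push 1'): stack = [1], depth = 1
Step 2 ('dup'): stack = [1, 1], depth = 2
Step 3 ('gt'): stack = [0], depth = 1
Step 4 ('dup'): stack = [0, 0], depth = 2
Step 5 ('push -7'): stack = [0, 0, -7], depth = 3
Step 6 ('swap'): stack = [0, -7, 0], depth = 3
Step 7 ('pop'): stack = [0, -7], depth = 2
Step 8 ('pop'): stack = [0], depth = 1
Step 9 ('add'): needs 2 value(s) but depth is 1 — STACK UNDERFLOW

Answer: step 9: add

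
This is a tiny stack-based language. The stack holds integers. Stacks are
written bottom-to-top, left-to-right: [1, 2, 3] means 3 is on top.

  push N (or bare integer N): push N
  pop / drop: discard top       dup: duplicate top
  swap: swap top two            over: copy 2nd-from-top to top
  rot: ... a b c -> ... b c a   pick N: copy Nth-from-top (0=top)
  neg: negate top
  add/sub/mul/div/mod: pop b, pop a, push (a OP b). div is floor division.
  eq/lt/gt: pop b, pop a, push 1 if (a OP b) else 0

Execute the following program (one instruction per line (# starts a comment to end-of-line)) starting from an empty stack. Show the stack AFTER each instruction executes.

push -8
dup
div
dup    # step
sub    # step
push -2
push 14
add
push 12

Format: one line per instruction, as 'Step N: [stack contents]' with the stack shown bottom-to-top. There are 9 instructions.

Step 1: [-8]
Step 2: [-8, -8]
Step 3: [1]
Step 4: [1, 1]
Step 5: [0]
Step 6: [0, -2]
Step 7: [0, -2, 14]
Step 8: [0, 12]
Step 9: [0, 12, 12]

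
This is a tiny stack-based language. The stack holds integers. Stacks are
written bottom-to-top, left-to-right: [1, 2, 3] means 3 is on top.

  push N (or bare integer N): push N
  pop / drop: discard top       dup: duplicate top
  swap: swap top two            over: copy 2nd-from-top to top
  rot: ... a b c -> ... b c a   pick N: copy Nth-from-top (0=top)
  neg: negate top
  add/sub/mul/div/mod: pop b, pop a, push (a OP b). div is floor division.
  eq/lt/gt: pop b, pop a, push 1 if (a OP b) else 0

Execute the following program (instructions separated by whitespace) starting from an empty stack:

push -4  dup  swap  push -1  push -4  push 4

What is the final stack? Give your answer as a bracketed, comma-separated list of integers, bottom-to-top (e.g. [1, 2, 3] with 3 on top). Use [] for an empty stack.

Answer: [-4, -4, -1, -4, 4]

Derivation:
After 'push -4': [-4]
After 'dup': [-4, -4]
After 'swap': [-4, -4]
After 'push -1': [-4, -4, -1]
After 'push -4': [-4, -4, -1, -4]
After 'push 4': [-4, -4, -1, -4, 4]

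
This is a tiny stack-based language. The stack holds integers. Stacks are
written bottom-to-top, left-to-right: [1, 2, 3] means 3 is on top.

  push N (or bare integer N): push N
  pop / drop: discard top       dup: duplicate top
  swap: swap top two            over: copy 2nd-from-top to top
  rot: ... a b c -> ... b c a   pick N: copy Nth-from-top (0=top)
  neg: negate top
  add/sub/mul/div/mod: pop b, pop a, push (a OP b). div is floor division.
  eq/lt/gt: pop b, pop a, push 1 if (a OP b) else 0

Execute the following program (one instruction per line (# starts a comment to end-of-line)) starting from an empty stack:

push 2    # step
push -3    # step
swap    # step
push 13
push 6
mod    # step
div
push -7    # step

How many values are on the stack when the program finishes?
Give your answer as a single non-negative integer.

After 'push 2': stack = [2] (depth 1)
After 'push -3': stack = [2, -3] (depth 2)
After 'swap': stack = [-3, 2] (depth 2)
After 'push 13': stack = [-3, 2, 13] (depth 3)
After 'push 6': stack = [-3, 2, 13, 6] (depth 4)
After 'mod': stack = [-3, 2, 1] (depth 3)
After 'div': stack = [-3, 2] (depth 2)
After 'push -7': stack = [-3, 2, -7] (depth 3)

Answer: 3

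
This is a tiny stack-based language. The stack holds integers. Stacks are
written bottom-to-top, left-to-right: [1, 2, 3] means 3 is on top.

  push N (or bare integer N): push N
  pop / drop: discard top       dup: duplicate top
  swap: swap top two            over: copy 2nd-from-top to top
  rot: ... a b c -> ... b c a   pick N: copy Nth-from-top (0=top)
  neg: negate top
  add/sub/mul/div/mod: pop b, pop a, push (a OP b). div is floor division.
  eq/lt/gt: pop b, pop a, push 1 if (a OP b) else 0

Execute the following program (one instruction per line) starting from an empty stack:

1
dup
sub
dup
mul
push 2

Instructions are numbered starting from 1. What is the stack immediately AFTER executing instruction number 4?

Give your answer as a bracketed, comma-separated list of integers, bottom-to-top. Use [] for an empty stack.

Answer: [0, 0]

Derivation:
Step 1 ('1'): [1]
Step 2 ('dup'): [1, 1]
Step 3 ('sub'): [0]
Step 4 ('dup'): [0, 0]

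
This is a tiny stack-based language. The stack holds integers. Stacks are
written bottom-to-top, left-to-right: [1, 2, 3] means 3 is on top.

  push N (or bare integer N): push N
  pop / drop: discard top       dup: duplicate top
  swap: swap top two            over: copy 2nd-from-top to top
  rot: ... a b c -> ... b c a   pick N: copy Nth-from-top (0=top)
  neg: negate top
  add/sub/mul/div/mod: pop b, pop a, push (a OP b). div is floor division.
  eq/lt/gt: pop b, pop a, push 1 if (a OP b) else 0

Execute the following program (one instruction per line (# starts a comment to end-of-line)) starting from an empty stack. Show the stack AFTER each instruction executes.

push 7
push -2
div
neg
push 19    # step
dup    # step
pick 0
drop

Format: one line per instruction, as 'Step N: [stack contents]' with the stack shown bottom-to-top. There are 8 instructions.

Step 1: [7]
Step 2: [7, -2]
Step 3: [-4]
Step 4: [4]
Step 5: [4, 19]
Step 6: [4, 19, 19]
Step 7: [4, 19, 19, 19]
Step 8: [4, 19, 19]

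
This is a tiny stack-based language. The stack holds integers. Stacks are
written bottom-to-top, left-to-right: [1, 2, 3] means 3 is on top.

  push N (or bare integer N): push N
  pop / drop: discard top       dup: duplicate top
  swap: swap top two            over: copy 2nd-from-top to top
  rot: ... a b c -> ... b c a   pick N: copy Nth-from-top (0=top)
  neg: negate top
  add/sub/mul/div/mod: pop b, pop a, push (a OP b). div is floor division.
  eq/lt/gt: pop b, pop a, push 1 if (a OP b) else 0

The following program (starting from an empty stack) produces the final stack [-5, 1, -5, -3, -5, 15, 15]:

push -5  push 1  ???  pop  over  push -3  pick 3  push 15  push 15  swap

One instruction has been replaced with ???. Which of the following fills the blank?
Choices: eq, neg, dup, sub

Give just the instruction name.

Answer: dup

Derivation:
Stack before ???: [-5, 1]
Stack after ???:  [-5, 1, 1]
Checking each choice:
  eq: stack underflow (need 2, have 0)
  neg: stack underflow (need 2, have 1)
  dup: MATCH
  sub: stack underflow (need 2, have 0)


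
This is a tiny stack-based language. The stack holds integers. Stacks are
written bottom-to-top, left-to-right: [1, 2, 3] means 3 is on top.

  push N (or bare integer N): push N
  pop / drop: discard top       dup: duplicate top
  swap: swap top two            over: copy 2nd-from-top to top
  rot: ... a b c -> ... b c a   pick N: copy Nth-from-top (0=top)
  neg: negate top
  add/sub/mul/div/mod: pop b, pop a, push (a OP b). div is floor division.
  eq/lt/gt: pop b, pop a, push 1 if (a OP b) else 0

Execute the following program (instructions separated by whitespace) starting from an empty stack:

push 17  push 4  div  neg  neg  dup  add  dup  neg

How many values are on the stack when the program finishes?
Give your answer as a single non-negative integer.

After 'push 17': stack = [17] (depth 1)
After 'push 4': stack = [17, 4] (depth 2)
After 'div': stack = [4] (depth 1)
After 'neg': stack = [-4] (depth 1)
After 'neg': stack = [4] (depth 1)
After 'dup': stack = [4, 4] (depth 2)
After 'add': stack = [8] (depth 1)
After 'dup': stack = [8, 8] (depth 2)
After 'neg': stack = [8, -8] (depth 2)

Answer: 2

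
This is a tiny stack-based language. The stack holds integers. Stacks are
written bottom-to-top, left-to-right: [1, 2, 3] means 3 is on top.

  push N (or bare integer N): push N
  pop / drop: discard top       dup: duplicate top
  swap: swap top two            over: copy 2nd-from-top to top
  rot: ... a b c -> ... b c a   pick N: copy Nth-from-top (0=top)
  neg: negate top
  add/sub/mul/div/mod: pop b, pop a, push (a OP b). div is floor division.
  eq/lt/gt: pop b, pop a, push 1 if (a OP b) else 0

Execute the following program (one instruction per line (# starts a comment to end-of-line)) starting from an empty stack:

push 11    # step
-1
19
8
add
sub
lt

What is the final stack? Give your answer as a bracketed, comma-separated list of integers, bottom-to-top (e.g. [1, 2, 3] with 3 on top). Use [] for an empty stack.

After 'push 11': [11]
After 'push -1': [11, -1]
After 'push 19': [11, -1, 19]
After 'push 8': [11, -1, 19, 8]
After 'add': [11, -1, 27]
After 'sub': [11, -28]
After 'lt': [0]

Answer: [0]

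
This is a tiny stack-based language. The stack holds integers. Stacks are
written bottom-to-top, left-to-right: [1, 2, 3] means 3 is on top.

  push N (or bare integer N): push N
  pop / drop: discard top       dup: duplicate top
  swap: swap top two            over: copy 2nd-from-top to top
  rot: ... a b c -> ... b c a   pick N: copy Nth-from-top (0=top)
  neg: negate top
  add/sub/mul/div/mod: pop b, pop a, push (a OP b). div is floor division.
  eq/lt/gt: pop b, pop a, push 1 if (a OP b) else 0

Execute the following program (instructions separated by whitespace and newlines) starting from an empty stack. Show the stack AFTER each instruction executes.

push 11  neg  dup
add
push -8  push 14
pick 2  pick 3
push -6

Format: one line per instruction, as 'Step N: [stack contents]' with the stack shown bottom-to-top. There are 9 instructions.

Step 1: [11]
Step 2: [-11]
Step 3: [-11, -11]
Step 4: [-22]
Step 5: [-22, -8]
Step 6: [-22, -8, 14]
Step 7: [-22, -8, 14, -22]
Step 8: [-22, -8, 14, -22, -22]
Step 9: [-22, -8, 14, -22, -22, -6]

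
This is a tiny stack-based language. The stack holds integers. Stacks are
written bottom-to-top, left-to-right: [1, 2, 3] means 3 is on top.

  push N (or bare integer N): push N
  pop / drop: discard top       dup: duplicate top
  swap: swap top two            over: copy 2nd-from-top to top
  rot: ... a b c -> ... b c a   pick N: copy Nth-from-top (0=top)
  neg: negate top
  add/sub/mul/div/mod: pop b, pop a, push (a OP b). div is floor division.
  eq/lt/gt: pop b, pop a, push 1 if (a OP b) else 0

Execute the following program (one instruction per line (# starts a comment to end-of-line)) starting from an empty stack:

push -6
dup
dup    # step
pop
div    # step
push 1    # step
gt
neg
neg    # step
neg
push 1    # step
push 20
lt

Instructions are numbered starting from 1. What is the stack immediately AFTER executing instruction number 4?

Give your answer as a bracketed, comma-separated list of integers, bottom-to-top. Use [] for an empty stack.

Answer: [-6, -6]

Derivation:
Step 1 ('push -6'): [-6]
Step 2 ('dup'): [-6, -6]
Step 3 ('dup'): [-6, -6, -6]
Step 4 ('pop'): [-6, -6]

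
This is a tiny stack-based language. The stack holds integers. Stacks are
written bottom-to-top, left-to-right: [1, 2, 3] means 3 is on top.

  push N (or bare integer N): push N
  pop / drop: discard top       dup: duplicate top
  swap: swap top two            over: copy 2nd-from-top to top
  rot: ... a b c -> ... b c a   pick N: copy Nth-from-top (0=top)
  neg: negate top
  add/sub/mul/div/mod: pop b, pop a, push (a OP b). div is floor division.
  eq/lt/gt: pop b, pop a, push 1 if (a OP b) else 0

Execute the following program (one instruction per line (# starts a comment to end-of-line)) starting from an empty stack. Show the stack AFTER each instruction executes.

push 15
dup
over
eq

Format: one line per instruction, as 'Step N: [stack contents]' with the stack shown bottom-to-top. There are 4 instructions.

Step 1: [15]
Step 2: [15, 15]
Step 3: [15, 15, 15]
Step 4: [15, 1]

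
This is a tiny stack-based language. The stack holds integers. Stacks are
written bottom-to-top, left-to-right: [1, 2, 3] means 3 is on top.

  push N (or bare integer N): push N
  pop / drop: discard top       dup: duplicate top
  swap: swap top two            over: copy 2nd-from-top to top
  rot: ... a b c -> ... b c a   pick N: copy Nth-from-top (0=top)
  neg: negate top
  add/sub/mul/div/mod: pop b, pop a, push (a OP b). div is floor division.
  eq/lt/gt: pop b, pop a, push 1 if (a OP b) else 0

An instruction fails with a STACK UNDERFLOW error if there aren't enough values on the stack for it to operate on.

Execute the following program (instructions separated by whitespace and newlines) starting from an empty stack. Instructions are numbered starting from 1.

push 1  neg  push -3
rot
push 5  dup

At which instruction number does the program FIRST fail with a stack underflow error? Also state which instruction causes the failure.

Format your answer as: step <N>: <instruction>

Answer: step 4: rot

Derivation:
Step 1 ('push 1'): stack = [1], depth = 1
Step 2 ('neg'): stack = [-1], depth = 1
Step 3 ('push -3'): stack = [-1, -3], depth = 2
Step 4 ('rot'): needs 3 value(s) but depth is 2 — STACK UNDERFLOW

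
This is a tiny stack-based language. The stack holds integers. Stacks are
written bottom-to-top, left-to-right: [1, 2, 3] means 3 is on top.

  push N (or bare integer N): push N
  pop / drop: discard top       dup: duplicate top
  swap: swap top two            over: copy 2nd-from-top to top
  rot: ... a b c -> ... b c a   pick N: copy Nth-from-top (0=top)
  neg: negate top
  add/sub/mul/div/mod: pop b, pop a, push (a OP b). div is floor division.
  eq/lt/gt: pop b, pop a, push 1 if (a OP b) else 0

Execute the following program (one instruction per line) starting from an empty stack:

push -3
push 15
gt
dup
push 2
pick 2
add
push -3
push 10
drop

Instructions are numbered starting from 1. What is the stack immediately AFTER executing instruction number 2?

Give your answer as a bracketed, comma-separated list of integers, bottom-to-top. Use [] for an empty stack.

Answer: [-3, 15]

Derivation:
Step 1 ('push -3'): [-3]
Step 2 ('push 15'): [-3, 15]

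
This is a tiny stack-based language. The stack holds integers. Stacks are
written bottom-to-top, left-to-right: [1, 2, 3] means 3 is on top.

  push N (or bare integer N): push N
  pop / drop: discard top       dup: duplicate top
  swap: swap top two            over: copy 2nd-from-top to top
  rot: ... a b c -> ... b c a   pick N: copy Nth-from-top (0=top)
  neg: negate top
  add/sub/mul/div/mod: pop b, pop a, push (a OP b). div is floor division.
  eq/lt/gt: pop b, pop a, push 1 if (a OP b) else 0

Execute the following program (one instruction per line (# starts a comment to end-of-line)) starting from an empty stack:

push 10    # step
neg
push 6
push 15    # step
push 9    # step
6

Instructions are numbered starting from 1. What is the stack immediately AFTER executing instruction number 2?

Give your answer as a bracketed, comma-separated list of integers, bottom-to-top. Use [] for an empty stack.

Answer: [-10]

Derivation:
Step 1 ('push 10'): [10]
Step 2 ('neg'): [-10]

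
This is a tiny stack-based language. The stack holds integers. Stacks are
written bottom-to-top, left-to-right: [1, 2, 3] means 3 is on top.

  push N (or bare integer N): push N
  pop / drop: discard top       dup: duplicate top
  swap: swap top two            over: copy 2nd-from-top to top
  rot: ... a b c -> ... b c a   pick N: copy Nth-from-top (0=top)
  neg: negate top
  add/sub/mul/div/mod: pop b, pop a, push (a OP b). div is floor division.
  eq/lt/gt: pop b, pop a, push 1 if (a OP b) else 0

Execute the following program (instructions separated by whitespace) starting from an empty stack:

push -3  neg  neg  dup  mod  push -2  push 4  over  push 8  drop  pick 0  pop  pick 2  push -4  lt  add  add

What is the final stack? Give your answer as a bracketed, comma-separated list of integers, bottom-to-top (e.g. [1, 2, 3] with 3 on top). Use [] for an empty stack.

Answer: [0, -2, 2]

Derivation:
After 'push -3': [-3]
After 'neg': [3]
After 'neg': [-3]
After 'dup': [-3, -3]
After 'mod': [0]
After 'push -2': [0, -2]
After 'push 4': [0, -2, 4]
After 'over': [0, -2, 4, -2]
After 'push 8': [0, -2, 4, -2, 8]
After 'drop': [0, -2, 4, -2]
After 'pick 0': [0, -2, 4, -2, -2]
After 'pop': [0, -2, 4, -2]
After 'pick 2': [0, -2, 4, -2, -2]
After 'push -4': [0, -2, 4, -2, -2, -4]
After 'lt': [0, -2, 4, -2, 0]
After 'add': [0, -2, 4, -2]
After 'add': [0, -2, 2]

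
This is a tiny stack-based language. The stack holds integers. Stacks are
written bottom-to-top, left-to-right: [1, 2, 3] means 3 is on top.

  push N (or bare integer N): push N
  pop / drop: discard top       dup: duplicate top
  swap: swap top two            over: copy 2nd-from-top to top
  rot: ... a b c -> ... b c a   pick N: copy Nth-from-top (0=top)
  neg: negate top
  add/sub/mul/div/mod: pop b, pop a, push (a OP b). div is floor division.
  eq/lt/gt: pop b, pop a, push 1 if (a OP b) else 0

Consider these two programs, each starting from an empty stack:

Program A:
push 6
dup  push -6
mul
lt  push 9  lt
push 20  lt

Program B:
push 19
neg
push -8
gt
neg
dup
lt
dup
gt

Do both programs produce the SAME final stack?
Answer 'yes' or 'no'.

Program A trace:
  After 'push 6': [6]
  After 'dup': [6, 6]
  After 'push -6': [6, 6, -6]
  After 'mul': [6, -36]
  After 'lt': [0]
  After 'push 9': [0, 9]
  After 'lt': [1]
  After 'push 20': [1, 20]
  After 'lt': [1]
Program A final stack: [1]

Program B trace:
  After 'push 19': [19]
  After 'neg': [-19]
  After 'push -8': [-19, -8]
  After 'gt': [0]
  After 'neg': [0]
  After 'dup': [0, 0]
  After 'lt': [0]
  After 'dup': [0, 0]
  After 'gt': [0]
Program B final stack: [0]
Same: no

Answer: no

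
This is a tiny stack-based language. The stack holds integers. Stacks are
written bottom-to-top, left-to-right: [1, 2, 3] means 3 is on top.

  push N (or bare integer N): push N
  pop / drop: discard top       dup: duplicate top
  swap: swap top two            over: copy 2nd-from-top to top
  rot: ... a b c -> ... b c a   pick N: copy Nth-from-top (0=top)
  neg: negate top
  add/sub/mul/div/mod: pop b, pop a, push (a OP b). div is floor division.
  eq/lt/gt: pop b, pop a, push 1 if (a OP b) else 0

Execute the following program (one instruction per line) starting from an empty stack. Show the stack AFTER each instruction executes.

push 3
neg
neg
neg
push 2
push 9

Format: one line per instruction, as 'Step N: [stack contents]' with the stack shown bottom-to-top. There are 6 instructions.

Step 1: [3]
Step 2: [-3]
Step 3: [3]
Step 4: [-3]
Step 5: [-3, 2]
Step 6: [-3, 2, 9]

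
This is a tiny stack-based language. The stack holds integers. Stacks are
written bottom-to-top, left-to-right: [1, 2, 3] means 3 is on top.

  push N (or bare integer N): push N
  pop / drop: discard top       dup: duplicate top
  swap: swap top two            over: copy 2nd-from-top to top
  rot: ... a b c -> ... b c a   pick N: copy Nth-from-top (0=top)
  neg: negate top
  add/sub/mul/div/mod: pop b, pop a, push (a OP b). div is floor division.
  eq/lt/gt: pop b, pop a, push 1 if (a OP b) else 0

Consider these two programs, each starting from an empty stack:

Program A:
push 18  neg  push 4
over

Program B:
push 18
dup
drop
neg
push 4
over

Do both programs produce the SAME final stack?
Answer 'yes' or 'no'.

Answer: yes

Derivation:
Program A trace:
  After 'push 18': [18]
  After 'neg': [-18]
  After 'push 4': [-18, 4]
  After 'over': [-18, 4, -18]
Program A final stack: [-18, 4, -18]

Program B trace:
  After 'push 18': [18]
  After 'dup': [18, 18]
  After 'drop': [18]
  After 'neg': [-18]
  After 'push 4': [-18, 4]
  After 'over': [-18, 4, -18]
Program B final stack: [-18, 4, -18]
Same: yes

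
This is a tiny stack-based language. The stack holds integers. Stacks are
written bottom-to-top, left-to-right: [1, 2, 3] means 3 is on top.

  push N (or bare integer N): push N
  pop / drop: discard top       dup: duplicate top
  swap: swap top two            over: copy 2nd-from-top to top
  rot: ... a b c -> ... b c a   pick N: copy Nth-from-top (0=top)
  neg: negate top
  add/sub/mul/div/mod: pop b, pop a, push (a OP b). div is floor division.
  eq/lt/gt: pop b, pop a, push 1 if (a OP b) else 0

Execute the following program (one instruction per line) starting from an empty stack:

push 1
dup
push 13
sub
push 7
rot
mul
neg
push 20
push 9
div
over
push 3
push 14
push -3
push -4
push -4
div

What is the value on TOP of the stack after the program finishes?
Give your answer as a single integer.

After 'push 1': [1]
After 'dup': [1, 1]
After 'push 13': [1, 1, 13]
After 'sub': [1, -12]
After 'push 7': [1, -12, 7]
After 'rot': [-12, 7, 1]
After 'mul': [-12, 7]
After 'neg': [-12, -7]
After 'push 20': [-12, -7, 20]
After 'push 9': [-12, -7, 20, 9]
After 'div': [-12, -7, 2]
After 'over': [-12, -7, 2, -7]
After 'push 3': [-12, -7, 2, -7, 3]
After 'push 14': [-12, -7, 2, -7, 3, 14]
After 'push -3': [-12, -7, 2, -7, 3, 14, -3]
After 'push -4': [-12, -7, 2, -7, 3, 14, -3, -4]
After 'push -4': [-12, -7, 2, -7, 3, 14, -3, -4, -4]
After 'div': [-12, -7, 2, -7, 3, 14, -3, 1]

Answer: 1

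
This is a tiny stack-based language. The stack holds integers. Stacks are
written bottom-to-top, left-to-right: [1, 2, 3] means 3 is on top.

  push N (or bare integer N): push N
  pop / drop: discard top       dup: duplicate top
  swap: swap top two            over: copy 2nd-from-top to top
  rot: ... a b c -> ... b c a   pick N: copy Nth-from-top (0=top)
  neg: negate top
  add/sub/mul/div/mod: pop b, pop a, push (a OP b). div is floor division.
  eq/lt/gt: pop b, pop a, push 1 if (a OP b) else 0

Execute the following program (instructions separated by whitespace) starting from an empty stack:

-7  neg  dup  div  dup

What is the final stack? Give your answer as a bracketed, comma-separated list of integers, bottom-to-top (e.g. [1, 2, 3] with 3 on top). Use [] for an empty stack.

After 'push -7': [-7]
After 'neg': [7]
After 'dup': [7, 7]
After 'div': [1]
After 'dup': [1, 1]

Answer: [1, 1]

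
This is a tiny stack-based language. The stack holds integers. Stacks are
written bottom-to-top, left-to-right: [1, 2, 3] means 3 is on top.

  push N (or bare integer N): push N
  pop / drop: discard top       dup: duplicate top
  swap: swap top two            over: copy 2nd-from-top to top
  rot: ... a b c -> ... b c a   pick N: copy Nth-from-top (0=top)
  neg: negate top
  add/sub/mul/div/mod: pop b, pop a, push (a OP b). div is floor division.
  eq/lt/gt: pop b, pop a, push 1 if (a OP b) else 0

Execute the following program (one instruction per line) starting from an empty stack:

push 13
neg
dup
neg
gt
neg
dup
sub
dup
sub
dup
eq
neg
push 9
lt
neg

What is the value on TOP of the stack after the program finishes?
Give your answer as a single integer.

Answer: -1

Derivation:
After 'push 13': [13]
After 'neg': [-13]
After 'dup': [-13, -13]
After 'neg': [-13, 13]
After 'gt': [0]
After 'neg': [0]
After 'dup': [0, 0]
After 'sub': [0]
After 'dup': [0, 0]
After 'sub': [0]
After 'dup': [0, 0]
After 'eq': [1]
After 'neg': [-1]
After 'push 9': [-1, 9]
After 'lt': [1]
After 'neg': [-1]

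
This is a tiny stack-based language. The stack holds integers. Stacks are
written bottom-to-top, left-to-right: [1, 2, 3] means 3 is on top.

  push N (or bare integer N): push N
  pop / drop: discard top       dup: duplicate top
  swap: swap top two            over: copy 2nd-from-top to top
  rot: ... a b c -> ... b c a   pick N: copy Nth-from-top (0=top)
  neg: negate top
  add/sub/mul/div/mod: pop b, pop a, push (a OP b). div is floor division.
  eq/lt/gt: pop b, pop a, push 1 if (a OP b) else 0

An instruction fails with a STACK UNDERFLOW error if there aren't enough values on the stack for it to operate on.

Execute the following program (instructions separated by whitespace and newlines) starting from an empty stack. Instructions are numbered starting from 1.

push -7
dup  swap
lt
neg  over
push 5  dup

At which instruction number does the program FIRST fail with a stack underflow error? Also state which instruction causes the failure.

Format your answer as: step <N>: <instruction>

Answer: step 6: over

Derivation:
Step 1 ('push -7'): stack = [-7], depth = 1
Step 2 ('dup'): stack = [-7, -7], depth = 2
Step 3 ('swap'): stack = [-7, -7], depth = 2
Step 4 ('lt'): stack = [0], depth = 1
Step 5 ('neg'): stack = [0], depth = 1
Step 6 ('over'): needs 2 value(s) but depth is 1 — STACK UNDERFLOW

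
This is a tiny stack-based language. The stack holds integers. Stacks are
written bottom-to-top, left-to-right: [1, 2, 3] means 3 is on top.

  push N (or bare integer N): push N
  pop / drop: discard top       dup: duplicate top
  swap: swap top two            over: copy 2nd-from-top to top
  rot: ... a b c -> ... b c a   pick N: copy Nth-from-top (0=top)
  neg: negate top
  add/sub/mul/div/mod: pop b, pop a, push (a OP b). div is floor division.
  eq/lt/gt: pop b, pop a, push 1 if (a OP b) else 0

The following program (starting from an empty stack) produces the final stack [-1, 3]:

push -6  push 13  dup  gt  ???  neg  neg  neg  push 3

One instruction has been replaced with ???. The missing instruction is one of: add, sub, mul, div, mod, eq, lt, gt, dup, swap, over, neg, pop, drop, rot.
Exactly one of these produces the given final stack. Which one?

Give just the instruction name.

Answer: lt

Derivation:
Stack before ???: [-6, 0]
Stack after ???:  [1]
The instruction that transforms [-6, 0] -> [1] is: lt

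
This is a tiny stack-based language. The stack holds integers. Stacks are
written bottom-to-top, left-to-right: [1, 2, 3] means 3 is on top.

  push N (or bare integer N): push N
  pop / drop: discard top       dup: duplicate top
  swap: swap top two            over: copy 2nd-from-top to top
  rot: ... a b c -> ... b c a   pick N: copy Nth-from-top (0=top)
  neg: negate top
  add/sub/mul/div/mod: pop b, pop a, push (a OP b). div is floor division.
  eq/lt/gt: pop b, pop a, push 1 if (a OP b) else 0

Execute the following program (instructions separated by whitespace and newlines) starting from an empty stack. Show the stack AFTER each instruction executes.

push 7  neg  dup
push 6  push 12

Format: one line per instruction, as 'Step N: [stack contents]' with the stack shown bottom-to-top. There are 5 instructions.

Step 1: [7]
Step 2: [-7]
Step 3: [-7, -7]
Step 4: [-7, -7, 6]
Step 5: [-7, -7, 6, 12]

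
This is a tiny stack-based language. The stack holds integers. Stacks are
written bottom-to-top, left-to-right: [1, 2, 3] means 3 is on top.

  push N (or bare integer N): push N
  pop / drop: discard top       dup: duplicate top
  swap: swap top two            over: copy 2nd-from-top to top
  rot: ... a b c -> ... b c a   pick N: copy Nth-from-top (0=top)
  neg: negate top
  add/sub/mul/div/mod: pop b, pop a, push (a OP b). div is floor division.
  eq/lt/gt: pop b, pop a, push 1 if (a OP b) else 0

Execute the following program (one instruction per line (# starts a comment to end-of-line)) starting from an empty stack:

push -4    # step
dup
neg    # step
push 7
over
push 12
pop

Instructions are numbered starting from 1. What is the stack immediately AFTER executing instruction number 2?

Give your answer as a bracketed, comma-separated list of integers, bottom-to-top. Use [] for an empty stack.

Step 1 ('push -4'): [-4]
Step 2 ('dup'): [-4, -4]

Answer: [-4, -4]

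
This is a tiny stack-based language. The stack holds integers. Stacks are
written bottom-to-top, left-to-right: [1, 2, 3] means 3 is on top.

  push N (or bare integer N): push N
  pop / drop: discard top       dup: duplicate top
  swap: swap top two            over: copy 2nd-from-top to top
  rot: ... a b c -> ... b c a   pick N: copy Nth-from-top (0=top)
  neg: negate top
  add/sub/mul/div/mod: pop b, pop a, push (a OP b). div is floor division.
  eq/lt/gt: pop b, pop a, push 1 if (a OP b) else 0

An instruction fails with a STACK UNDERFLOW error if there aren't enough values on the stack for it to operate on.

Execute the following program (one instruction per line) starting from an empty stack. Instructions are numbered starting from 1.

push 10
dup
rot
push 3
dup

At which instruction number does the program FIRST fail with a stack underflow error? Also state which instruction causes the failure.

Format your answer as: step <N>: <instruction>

Answer: step 3: rot

Derivation:
Step 1 ('push 10'): stack = [10], depth = 1
Step 2 ('dup'): stack = [10, 10], depth = 2
Step 3 ('rot'): needs 3 value(s) but depth is 2 — STACK UNDERFLOW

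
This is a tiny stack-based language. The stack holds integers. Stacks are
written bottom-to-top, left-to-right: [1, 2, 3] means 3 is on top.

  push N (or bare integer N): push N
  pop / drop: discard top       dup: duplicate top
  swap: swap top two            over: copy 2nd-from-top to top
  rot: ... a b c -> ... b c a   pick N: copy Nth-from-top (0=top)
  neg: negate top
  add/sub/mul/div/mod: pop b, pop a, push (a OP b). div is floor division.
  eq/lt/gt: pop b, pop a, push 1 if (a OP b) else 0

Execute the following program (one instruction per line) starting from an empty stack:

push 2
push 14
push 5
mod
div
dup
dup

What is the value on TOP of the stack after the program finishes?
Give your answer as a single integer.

After 'push 2': [2]
After 'push 14': [2, 14]
After 'push 5': [2, 14, 5]
After 'mod': [2, 4]
After 'div': [0]
After 'dup': [0, 0]
After 'dup': [0, 0, 0]

Answer: 0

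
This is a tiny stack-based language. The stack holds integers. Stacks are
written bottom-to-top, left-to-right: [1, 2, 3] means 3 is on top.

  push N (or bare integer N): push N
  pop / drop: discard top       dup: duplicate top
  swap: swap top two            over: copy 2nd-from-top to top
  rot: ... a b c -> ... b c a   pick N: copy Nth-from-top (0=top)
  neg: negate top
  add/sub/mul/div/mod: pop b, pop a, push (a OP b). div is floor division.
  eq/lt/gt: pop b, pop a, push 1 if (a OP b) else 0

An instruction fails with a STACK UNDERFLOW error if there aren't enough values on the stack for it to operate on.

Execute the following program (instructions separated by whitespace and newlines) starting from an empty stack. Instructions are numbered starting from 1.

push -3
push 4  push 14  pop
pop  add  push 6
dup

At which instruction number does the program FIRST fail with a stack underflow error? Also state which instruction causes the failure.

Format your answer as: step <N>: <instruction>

Answer: step 6: add

Derivation:
Step 1 ('push -3'): stack = [-3], depth = 1
Step 2 ('push 4'): stack = [-3, 4], depth = 2
Step 3 ('push 14'): stack = [-3, 4, 14], depth = 3
Step 4 ('pop'): stack = [-3, 4], depth = 2
Step 5 ('pop'): stack = [-3], depth = 1
Step 6 ('add'): needs 2 value(s) but depth is 1 — STACK UNDERFLOW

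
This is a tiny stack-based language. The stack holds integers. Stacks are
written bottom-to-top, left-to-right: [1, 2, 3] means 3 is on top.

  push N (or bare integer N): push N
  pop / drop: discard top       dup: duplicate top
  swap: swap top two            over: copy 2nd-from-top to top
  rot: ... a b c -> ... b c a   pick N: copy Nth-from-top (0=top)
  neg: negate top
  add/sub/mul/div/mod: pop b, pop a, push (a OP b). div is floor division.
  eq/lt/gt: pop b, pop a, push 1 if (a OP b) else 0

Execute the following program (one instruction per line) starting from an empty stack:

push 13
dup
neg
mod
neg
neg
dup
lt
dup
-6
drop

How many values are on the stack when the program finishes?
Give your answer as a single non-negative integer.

After 'push 13': stack = [13] (depth 1)
After 'dup': stack = [13, 13] (depth 2)
After 'neg': stack = [13, -13] (depth 2)
After 'mod': stack = [0] (depth 1)
After 'neg': stack = [0] (depth 1)
After 'neg': stack = [0] (depth 1)
After 'dup': stack = [0, 0] (depth 2)
After 'lt': stack = [0] (depth 1)
After 'dup': stack = [0, 0] (depth 2)
After 'push -6': stack = [0, 0, -6] (depth 3)
After 'drop': stack = [0, 0] (depth 2)

Answer: 2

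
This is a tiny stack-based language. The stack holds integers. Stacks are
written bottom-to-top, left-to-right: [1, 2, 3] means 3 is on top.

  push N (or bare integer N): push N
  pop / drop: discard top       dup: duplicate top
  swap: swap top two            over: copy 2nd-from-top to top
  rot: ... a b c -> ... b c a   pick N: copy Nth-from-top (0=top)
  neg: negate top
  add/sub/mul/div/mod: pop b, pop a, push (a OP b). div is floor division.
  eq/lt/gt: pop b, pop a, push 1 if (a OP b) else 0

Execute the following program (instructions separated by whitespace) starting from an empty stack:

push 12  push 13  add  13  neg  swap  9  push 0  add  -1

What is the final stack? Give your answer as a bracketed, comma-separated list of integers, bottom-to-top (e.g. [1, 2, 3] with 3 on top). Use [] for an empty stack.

Answer: [-13, 25, 9, -1]

Derivation:
After 'push 12': [12]
After 'push 13': [12, 13]
After 'add': [25]
After 'push 13': [25, 13]
After 'neg': [25, -13]
After 'swap': [-13, 25]
After 'push 9': [-13, 25, 9]
After 'push 0': [-13, 25, 9, 0]
After 'add': [-13, 25, 9]
After 'push -1': [-13, 25, 9, -1]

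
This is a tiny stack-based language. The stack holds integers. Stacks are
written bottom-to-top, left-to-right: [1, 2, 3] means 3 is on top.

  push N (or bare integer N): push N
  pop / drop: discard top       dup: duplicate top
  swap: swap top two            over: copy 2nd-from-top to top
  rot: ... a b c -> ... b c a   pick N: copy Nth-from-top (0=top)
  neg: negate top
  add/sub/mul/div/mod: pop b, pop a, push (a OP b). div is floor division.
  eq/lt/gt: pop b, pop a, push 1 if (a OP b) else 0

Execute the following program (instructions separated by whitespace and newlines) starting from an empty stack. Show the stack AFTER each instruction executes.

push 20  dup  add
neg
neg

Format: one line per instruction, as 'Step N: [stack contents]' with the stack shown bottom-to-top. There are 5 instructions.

Step 1: [20]
Step 2: [20, 20]
Step 3: [40]
Step 4: [-40]
Step 5: [40]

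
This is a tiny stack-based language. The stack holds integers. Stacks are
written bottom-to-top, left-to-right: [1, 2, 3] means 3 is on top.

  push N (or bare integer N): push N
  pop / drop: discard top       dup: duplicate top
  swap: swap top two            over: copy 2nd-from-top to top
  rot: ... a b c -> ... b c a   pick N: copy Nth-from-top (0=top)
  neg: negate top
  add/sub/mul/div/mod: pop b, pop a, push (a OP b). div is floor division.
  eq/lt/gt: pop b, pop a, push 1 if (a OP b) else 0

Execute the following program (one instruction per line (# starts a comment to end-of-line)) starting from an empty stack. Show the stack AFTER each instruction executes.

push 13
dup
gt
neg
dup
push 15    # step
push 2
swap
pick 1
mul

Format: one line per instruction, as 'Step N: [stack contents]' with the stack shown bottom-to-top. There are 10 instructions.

Step 1: [13]
Step 2: [13, 13]
Step 3: [0]
Step 4: [0]
Step 5: [0, 0]
Step 6: [0, 0, 15]
Step 7: [0, 0, 15, 2]
Step 8: [0, 0, 2, 15]
Step 9: [0, 0, 2, 15, 2]
Step 10: [0, 0, 2, 30]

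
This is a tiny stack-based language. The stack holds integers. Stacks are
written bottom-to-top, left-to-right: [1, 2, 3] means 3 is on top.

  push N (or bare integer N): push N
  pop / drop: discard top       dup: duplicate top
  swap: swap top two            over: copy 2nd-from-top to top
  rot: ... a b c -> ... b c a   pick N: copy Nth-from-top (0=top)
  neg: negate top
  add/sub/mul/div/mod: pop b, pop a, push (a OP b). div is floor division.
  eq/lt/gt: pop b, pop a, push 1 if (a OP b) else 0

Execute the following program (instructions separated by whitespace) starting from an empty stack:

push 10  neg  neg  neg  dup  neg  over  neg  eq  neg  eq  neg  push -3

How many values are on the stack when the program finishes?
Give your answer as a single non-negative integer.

Answer: 2

Derivation:
After 'push 10': stack = [10] (depth 1)
After 'neg': stack = [-10] (depth 1)
After 'neg': stack = [10] (depth 1)
After 'neg': stack = [-10] (depth 1)
After 'dup': stack = [-10, -10] (depth 2)
After 'neg': stack = [-10, 10] (depth 2)
After 'over': stack = [-10, 10, -10] (depth 3)
After 'neg': stack = [-10, 10, 10] (depth 3)
After 'eq': stack = [-10, 1] (depth 2)
After 'neg': stack = [-10, -1] (depth 2)
After 'eq': stack = [0] (depth 1)
After 'neg': stack = [0] (depth 1)
After 'push -3': stack = [0, -3] (depth 2)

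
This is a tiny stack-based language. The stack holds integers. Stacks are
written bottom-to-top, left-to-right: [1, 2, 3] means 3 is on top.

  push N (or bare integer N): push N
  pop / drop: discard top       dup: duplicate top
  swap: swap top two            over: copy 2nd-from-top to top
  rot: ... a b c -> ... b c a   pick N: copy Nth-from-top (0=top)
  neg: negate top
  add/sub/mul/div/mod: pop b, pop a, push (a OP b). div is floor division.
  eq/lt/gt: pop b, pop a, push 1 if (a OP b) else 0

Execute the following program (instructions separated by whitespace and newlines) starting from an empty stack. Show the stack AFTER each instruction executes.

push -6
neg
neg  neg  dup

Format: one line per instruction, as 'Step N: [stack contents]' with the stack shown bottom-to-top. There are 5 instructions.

Step 1: [-6]
Step 2: [6]
Step 3: [-6]
Step 4: [6]
Step 5: [6, 6]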